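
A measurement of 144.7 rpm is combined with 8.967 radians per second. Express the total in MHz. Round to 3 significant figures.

3.84 × 10^-6 MHz

144.7 rpm = 2.41167 × 10^-6 MHz and 8.967 rad/s = 1.42714 × 10^-6 MHz.
2.41167 × 10^-6 + 1.42714 × 10^-6 ≈ 3.84 × 10^-6 MHz.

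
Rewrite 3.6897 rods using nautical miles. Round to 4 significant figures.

1 rod = 0.00271555 nmi.
3.6897 × 0.00271555 ≈ 0.01002 nmi.

0.01002 nmi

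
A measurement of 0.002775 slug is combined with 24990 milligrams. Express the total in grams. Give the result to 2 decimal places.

65.49 g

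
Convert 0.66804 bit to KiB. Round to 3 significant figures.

8.15e-5 KiB

1 bit = 0.000122070 kibibytes.
0.66804 × 0.000122070 ≈ 8.15e-5 KiB.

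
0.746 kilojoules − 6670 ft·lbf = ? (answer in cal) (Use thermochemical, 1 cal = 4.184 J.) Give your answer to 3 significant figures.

-1980 calories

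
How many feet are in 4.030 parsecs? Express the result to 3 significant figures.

1 pc = 1.01236e+17 ft.
Then 4.030 × 1.01236e+17 ≈ 4.08e+17 ft.

4.08e+17 feet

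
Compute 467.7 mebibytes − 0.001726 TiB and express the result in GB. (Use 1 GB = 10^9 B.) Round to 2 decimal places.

467.7 MiB = 0.490419 GB and 0.001726 TiB = 1.89776 GB.
0.490419 − 1.89776 ≈ -1.41 GB.

-1.41 GB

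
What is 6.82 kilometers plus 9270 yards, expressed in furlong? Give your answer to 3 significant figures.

76.0 furlongs

6.82 km = 33.9020 furlong and 9270 yd = 42.1364 furlong.
33.9020 + 42.1364 ≈ 76.0 furlong.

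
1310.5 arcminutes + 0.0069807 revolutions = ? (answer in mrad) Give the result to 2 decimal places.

425.07 mrad

1310.5 arcmin = 381.209 mrad and 0.0069807 rev = 43.8610 mrad.
381.209 + 43.8610 ≈ 425.07 mrad.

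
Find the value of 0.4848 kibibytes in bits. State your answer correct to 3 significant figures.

3970 bit

1 kibibyte = 8192.00 bit.
Thus 0.4848 × 8192.00 ≈ 3970 bit.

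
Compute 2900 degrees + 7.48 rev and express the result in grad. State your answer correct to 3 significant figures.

6210 grad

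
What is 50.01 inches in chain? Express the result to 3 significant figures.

1 in = 0.00126263 chains.
50.01 × 0.00126263 ≈ 0.0631 chain.

0.0631 chain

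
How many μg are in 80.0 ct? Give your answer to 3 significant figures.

1 ct = 200000 micrograms.
Then 80.0 × 200000 ≈ 1.60e+7 μg.

1.60e+7 μg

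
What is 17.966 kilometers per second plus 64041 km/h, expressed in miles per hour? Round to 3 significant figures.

17.966 km/s = 40188.8 mph and 64041 km/h = 39793.2 mph.
40188.8 + 39793.2 ≈ 80000 mph.

80000 miles per hour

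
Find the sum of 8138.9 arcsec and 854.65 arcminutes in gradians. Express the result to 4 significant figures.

8138.9 arcsec = 2.51201 grad and 854.65 arcmin = 15.8269 grad.
2.51201 + 15.8269 ≈ 18.34 grad.

18.34 grad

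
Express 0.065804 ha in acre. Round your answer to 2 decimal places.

0.16 acre

1 hectare = 2.47105 acres.
So 0.065804 × 2.47105 ≈ 0.16 acre.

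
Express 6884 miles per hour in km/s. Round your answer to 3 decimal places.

3.077 km/s

1 mph = 0.000447040 kilometers per second.
6884 × 0.000447040 ≈ 3.077 km/s.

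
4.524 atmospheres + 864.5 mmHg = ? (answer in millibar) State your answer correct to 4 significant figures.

4.524 atm = 4583.94 mbar and 864.5 mmHg = 1152.57 mbar.
4583.94 + 1152.57 ≈ 5737 mbar.

5737 millibar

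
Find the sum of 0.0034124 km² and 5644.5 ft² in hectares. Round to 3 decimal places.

0.0034124 km² = 0.341240 ha and 5644.5 ft² = 0.0524391 ha.
0.341240 + 0.0524391 ≈ 0.394 ha.

0.394 hectares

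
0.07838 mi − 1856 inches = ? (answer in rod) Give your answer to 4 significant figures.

15.71 rod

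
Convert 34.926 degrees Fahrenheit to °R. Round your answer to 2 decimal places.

°R = °F + 459.67.
Applying the formula gives 494.60 °R.

494.60 °R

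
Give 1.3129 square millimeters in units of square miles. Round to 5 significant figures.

5.0691e-13 square miles

1 square millimeter = 3.86102e-13 mi².
Then 1.3129 × 3.86102e-13 ≈ 5.0691e-13 mi².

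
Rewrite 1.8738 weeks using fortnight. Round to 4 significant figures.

1 wk = 0.500000 fortnights.
So 1.8738 × 0.500000 ≈ 0.9369 fortnight.

0.9369 fortnight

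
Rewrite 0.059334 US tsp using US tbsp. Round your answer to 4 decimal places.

0.0198 US tablespoons

1 US tsp = 0.333333 US tablespoons.
0.059334 × 0.333333 ≈ 0.0198 US tbsp.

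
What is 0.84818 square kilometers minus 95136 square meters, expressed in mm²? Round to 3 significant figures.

7.53e+11 square millimeters

0.84818 km² = 8.48180e+11 mm² and 95136 m² = 9.51360e+10 mm².
8.48180e+11 − 9.51360e+10 ≈ 7.53e+11 mm².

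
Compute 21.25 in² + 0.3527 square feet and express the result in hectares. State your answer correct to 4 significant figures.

21.25 in² = 1.370965 × 10^-6 ha and 0.3527 ft² = 3.276690 × 10^-6 ha.
1.370965 × 10^-6 + 3.276690 × 10^-6 ≈ 4.648 × 10^-6 ha.

4.648 × 10^-6 ha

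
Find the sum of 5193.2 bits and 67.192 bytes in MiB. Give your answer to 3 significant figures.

5193.2 bit = 0.000619078 MiB and 67.192 B = 6.40793e-5 MiB.
0.000619078 + 6.40793e-5 ≈ 0.000683 MiB.

0.000683 MiB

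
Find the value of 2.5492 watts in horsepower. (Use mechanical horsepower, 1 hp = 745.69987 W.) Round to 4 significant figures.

0.003419 horsepower

1 W = 0.00134102 horsepower.
Thus 2.5492 × 0.00134102 ≈ 0.003419 hp.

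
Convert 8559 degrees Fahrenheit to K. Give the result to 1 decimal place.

5010.4 kelvins

K = (°F + 459.67) × 5/9.
Applying the formula gives 5010.4 K.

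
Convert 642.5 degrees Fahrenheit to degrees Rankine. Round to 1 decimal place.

°R = °F + 459.67.
Applying the formula gives 1102.2 °R.

1102.2 °R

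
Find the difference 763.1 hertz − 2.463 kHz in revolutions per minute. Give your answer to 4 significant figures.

763.1 Hz = 45786.0 rpm and 2.463 kHz = 147780 rpm.
45786.0 − 147780 ≈ -102000 rpm.

-102000 revolutions per minute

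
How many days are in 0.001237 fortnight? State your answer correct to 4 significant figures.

0.01732 d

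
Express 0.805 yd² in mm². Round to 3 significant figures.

673000 mm²

1 yd² = 836127 mm².
So 0.805 × 836127 ≈ 673000 mm².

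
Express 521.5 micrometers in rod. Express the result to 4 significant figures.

1 micrometer = 1.98839e-7 rod.
Then 521.5 × 1.98839e-7 ≈ 0.0001037 rod.

0.0001037 rod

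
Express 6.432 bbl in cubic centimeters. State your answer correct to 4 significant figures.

1 oil barrel = 158987 cm³.
6.432 × 158987 ≈ 1.023 × 10^6 cm³.

1.023 × 10^6 cm³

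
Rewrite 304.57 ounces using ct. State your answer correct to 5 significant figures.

1 oz = 141.748 ct.
Then 304.57 × 141.748 ≈ 43172 ct.

43172 ct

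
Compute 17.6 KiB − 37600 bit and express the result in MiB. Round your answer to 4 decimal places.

0.0127 MiB

17.6 KiB = 0.0171875 MiB and 37600 bit = 0.00448227 MiB.
0.0171875 − 0.00448227 ≈ 0.0127 MiB.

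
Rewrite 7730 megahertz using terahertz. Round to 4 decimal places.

0.0077 THz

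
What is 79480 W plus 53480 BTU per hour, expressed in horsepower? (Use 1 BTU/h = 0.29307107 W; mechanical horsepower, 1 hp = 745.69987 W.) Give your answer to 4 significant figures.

79480 W = 106.584 hp and 53480 BTU/h = 21.0184 hp.
106.584 + 21.0184 ≈ 127.6 hp.

127.6 hp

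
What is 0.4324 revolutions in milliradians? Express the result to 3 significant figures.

2720 mrad

1 revolution = 6283.19 milliradians.
0.4324 × 6283.19 ≈ 2720 mrad.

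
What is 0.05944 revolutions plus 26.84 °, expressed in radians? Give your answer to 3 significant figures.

0.842 rad

0.05944 rev = 0.373473 rad and 26.84 ° = 0.468446 rad.
0.373473 + 0.468446 ≈ 0.842 rad.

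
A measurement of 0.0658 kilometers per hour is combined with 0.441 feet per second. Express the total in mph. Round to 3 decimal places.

0.0658 km/h = 0.0408862 mph and 0.441 ft/s = 0.300682 mph.
0.0408862 + 0.300682 ≈ 0.342 mph.

0.342 miles per hour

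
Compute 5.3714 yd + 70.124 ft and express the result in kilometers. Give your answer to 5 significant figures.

5.3714 yd = 0.00491161 km and 70.124 ft = 0.0213738 km.
0.00491161 + 0.0213738 ≈ 0.026285 km.

0.026285 km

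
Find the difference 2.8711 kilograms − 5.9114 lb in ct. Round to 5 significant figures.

2.8711 kg = 14355.50 ct and 5.9114 lb = 13406.83 ct.
14355.50 − 13406.83 ≈ 948.67 ct.

948.67 carats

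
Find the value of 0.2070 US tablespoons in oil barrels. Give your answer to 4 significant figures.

1 US tbsp = 9.30060 × 10^-5 bbl.
Then 0.2070 × 9.30060 × 10^-5 ≈ 1.925 × 10^-5 bbl.

1.925 × 10^-5 bbl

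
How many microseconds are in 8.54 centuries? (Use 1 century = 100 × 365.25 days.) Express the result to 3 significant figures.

1 century = 3.15576 × 10^15 microseconds.
8.54 × 3.15576 × 10^15 ≈ 2.70 × 10^16 μs.

2.70 × 10^16 μs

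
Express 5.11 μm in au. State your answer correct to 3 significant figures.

1 micrometer = 6.68459 × 10^-18 astronomical units.
So 5.11 × 6.68459 × 10^-18 ≈ 3.42 × 10^-17 au.

3.42 × 10^-17 astronomical units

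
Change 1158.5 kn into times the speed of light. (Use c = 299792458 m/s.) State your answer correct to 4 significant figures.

1.988e-6 c

1 kn = 1.71600e-9 c.
So 1158.5 × 1.71600e-9 ≈ 1.988e-6 c.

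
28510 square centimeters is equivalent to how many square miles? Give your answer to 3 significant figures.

1 square centimeter = 3.86102e-11 mi².
28510 × 3.86102e-11 ≈ 1.10e-6 mi².

1.10e-6 mi²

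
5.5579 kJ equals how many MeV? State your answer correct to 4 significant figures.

1 kilojoule = 6.24151e+15 megaelectronvolts.
Thus 5.5579 × 6.24151e+15 ≈ 3.469e+16 MeV.

3.469e+16 megaelectronvolts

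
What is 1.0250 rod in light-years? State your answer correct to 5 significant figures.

1 rod = 5.31587e-16 ly.
Thus 1.0250 × 5.31587e-16 ≈ 5.4488e-16 ly.

5.4488e-16 light-years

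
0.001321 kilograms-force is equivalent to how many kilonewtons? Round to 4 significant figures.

1.295 × 10^-5 kN

1 kilogram-force = 0.00980665 kilonewtons.
0.001321 × 0.00980665 ≈ 1.295 × 10^-5 kN.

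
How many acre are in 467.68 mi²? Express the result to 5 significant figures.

299320 acres

1 mi² = 640.000 acre.
Thus 467.68 × 640.000 ≈ 299320 acre.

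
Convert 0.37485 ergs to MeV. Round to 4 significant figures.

234000 MeV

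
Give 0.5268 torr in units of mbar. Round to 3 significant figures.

0.702 mbar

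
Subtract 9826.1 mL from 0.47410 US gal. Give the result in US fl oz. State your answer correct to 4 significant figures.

-271.6 US fl oz

0.47410 US gal = 60.6848 US fl oz and 9826.1 mL = 332.260 US fl oz.
60.6848 − 332.260 ≈ -271.6 US fl oz.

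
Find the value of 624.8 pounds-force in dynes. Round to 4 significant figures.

2.779e+8 dyn

1 lbf = 444822 dynes.
Thus 624.8 × 444822 ≈ 2.779e+8 dyn.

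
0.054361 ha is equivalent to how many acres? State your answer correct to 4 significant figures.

1 hectare = 2.47105 acres.
0.054361 × 2.47105 ≈ 0.1343 acre.

0.1343 acre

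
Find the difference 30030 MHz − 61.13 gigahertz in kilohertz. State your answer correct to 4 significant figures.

30030 MHz = 3.00300 × 10^7 kHz and 61.13 GHz = 6.11300 × 10^7 kHz.
3.00300 × 10^7 − 6.11300 × 10^7 ≈ -3.110 × 10^7 kHz.

-3.110 × 10^7 kilohertz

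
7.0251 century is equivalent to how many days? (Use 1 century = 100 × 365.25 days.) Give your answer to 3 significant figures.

1 century = 36525.0 d.
So 7.0251 × 36525.0 ≈ 257000 d.

257000 d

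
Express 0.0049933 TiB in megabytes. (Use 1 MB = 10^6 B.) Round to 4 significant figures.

1 TiB = 1.09951e+6 megabytes.
0.0049933 × 1.09951e+6 ≈ 5490 MB.

5490 megabytes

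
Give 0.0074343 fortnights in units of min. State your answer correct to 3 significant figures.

1 fortnight = 20160.0 min.
So 0.0074343 × 20160.0 ≈ 150 min.

150 min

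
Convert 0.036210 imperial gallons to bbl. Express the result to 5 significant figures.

1 imp gal = 0.0285940 oil barrels.
So 0.036210 × 0.0285940 ≈ 0.0010354 bbl.

0.0010354 bbl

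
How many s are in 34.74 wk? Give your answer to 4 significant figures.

1 wk = 604800 seconds.
Thus 34.74 × 604800 ≈ 2.101e+7 s.

2.101e+7 seconds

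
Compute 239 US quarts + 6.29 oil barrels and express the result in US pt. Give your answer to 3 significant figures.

239 US qt = 478.000 US pt and 6.29 bbl = 2113.44 US pt.
478.000 + 2113.44 ≈ 2590 US pt.

2590 US pints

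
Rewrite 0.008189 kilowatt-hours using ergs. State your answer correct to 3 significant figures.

2.95e+11 ergs

1 kilowatt-hour = 3.60000e+13 erg.
0.008189 × 3.60000e+13 ≈ 2.95e+11 erg.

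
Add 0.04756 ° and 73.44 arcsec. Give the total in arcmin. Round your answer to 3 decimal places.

4.078 arcmin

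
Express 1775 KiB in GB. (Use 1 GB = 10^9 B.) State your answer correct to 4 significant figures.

0.001818 GB

1 kibibyte = 1.02400 × 10^-6 GB.
Thus 1775 × 1.02400 × 10^-6 ≈ 0.001818 GB.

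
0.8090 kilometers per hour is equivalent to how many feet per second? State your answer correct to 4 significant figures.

1 kilometer per hour = 0.911344 ft/s.
0.8090 × 0.911344 ≈ 0.7373 ft/s.

0.7373 feet per second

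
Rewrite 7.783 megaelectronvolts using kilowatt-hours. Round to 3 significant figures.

3.46 × 10^-19 kilowatt-hours

1 MeV = 4.45049 × 10^-20 kWh.
So 7.783 × 4.45049 × 10^-20 ≈ 3.46 × 10^-19 kWh.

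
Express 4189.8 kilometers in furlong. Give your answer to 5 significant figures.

20827 furlong

1 kilometer = 4.97097 furlongs.
Thus 4189.8 × 4.97097 ≈ 20827 furlong.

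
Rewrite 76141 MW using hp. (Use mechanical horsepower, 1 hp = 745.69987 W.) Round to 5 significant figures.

1 MW = 1341.02 horsepower.
So 76141 × 1341.02 ≈ 1.0211 × 10^8 hp.

1.0211 × 10^8 horsepower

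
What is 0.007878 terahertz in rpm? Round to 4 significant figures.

4.727e+11 rpm

1 THz = 6.00000e+13 rpm.
Then 0.007878 × 6.00000e+13 ≈ 4.727e+11 rpm.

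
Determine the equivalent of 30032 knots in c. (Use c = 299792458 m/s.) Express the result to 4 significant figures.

5.153 × 10^-5 c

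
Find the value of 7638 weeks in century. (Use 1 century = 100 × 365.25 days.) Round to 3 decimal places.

1.464 centuries

1 week = 0.000191650 centuries.
So 7638 × 0.000191650 ≈ 1.464 century.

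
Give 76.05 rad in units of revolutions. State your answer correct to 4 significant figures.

1 rad = 0.159155 rev.
76.05 × 0.159155 ≈ 12.10 rev.

12.10 rev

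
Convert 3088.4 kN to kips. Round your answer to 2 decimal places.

1 kilonewton = 0.224809 kips.
Thus 3088.4 × 0.224809 ≈ 694.30 kip.

694.30 kips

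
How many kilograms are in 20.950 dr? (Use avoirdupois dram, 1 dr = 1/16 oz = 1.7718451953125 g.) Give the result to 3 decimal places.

0.037 kilograms

1 dram = 0.00177185 kg.
Then 20.950 × 0.00177185 ≈ 0.037 kg.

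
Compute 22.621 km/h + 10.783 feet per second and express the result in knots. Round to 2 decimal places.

18.60 knots

22.621 km/h = 12.2144 kn and 10.783 ft/s = 6.38875 kn.
12.2144 + 6.38875 ≈ 18.60 kn.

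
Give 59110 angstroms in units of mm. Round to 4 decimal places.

1 angstrom = 1.00000e-7 mm.
So 59110 × 1.00000e-7 ≈ 0.0059 mm.

0.0059 mm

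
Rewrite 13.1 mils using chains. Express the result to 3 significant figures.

1.65 × 10^-5 chains

1 mil = 1.26263 × 10^-6 chains.
Then 13.1 × 1.26263 × 10^-6 ≈ 1.65 × 10^-5 chain.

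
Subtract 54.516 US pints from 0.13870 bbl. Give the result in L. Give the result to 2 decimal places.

-3.74 L

0.13870 bbl = 22.0515 L and 54.516 US pt = 25.7957 L.
22.0515 − 25.7957 ≈ -3.74 L.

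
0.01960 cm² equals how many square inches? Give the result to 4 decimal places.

1 cm² = 0.155000 in².
Thus 0.01960 × 0.155000 ≈ 0.0030 in².

0.0030 in²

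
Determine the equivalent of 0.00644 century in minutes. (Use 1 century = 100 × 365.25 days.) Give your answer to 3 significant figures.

1 century = 5.25960e+7 minutes.
0.00644 × 5.25960e+7 ≈ 339000 min.

339000 min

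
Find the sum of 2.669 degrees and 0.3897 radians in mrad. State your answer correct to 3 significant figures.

436 mrad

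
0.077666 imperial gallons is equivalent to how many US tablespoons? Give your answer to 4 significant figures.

23.88 US tablespoons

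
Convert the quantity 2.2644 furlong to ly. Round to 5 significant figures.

4.8149e-14 ly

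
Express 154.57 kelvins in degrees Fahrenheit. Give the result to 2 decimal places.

-181.44 °F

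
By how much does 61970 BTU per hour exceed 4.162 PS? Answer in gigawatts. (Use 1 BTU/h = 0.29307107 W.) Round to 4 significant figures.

61970 BTU/h = 1.81616 × 10^-5 GW and 4.162 PS = 3.06115 × 10^-6 GW.
1.81616 × 10^-5 − 3.06115 × 10^-6 ≈ 1.510 × 10^-5 GW.

1.510 × 10^-5 GW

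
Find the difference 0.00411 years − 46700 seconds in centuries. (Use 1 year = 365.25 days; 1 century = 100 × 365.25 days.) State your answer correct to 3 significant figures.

2.63e-5 century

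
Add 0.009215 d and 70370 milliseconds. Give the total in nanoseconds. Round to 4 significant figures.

8.665e+11 ns

0.009215 d = 7.96176e+11 ns and 70370 ms = 7.03700e+10 ns.
7.96176e+11 + 7.03700e+10 ≈ 8.665e+11 ns.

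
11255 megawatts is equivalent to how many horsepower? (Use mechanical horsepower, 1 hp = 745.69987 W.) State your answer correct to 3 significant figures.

1 megawatt = 1341.02 hp.
Thus 11255 × 1341.02 ≈ 1.51e+7 hp.

1.51e+7 hp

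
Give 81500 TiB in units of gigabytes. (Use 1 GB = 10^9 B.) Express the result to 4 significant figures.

8.961 × 10^7 gigabytes

1 tebibyte = 1099.51 GB.
Then 81500 × 1099.51 ≈ 8.961 × 10^7 GB.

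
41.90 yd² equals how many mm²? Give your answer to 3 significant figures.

1 square yard = 836127 mm².
So 41.90 × 836127 ≈ 3.50e+7 mm².

3.50e+7 mm²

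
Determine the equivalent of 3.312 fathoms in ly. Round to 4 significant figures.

6.402e-16 ly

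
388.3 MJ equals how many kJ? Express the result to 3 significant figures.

388000 kJ

1 MJ = 1000.00 kJ.
Thus 388.3 × 1000.00 ≈ 388000 kJ.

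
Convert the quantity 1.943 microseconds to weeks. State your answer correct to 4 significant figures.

3.213e-12 wk

1 microsecond = 1.65344e-12 wk.
Then 1.943 × 1.65344e-12 ≈ 3.213e-12 wk.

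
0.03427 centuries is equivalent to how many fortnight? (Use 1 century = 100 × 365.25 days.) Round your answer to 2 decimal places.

89.41 fortnight

1 century = 2608.93 fortnight.
Thus 0.03427 × 2608.93 ≈ 89.41 fortnight.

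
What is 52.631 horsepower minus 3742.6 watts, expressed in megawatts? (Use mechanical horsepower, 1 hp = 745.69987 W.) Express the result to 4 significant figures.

52.631 hp = 0.0392469 MW and 3742.6 W = 0.00374260 MW.
0.0392469 − 0.00374260 ≈ 0.03550 MW.

0.03550 MW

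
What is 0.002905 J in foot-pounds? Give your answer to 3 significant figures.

1 J = 0.737562 ft·lbf.
0.002905 × 0.737562 ≈ 0.00214 ft·lbf.

0.00214 foot-pounds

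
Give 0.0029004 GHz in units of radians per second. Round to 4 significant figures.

1.822e+7 rad/s

1 GHz = 6.28319e+9 rad/s.
Thus 0.0029004 × 6.28319e+9 ≈ 1.822e+7 rad/s.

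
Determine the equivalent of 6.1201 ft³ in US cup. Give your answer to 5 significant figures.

1 cubic foot = 119.688 US cup.
Thus 6.1201 × 119.688 ≈ 732.50 US cup.

732.50 US cup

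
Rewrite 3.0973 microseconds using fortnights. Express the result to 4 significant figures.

2.561 × 10^-12 fortnight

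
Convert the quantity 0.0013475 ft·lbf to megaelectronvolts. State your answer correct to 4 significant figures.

1 foot-pound = 8.46235e+12 megaelectronvolts.
Thus 0.0013475 × 8.46235e+12 ≈ 1.140e+10 MeV.

1.140e+10 MeV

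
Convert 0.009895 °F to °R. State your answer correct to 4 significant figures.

°R = °F + 459.67.
Applying the formula gives 459.7 °R.

459.7 degrees Rankine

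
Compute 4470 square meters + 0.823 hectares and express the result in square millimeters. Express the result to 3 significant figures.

1.27e+10 mm²

4470 m² = 4.47000e+9 mm² and 0.823 ha = 8.23000e+9 mm².
4.47000e+9 + 8.23000e+9 ≈ 1.27e+10 mm².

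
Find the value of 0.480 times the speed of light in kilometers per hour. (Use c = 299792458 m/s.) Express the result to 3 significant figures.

1 c = 1.07925e+9 kilometers per hour.
0.480 × 1.07925e+9 ≈ 5.18e+8 km/h.

5.18e+8 km/h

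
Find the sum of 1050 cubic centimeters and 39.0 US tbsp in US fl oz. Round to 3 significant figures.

55.0 US fluid ounces

1050 cm³ = 35.5047 US fl oz and 39.0 US tbsp = 19.5000 US fl oz.
35.5047 + 19.5000 ≈ 55.0 US fl oz.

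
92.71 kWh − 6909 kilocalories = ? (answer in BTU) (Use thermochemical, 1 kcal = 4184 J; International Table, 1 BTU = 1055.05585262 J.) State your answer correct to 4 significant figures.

288900 BTU

92.71 kWh = 316340 BTU and 6909 kcal = 27398.8 BTU.
316340 − 27398.8 ≈ 288900 BTU.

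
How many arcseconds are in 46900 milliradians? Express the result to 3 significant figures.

1 mrad = 206.265 arcseconds.
46900 × 206.265 ≈ 9.67 × 10^6 arcsec.

9.67 × 10^6 arcsec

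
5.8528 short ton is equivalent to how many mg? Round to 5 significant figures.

5.3096e+9 mg

1 short ton = 9.07185e+8 mg.
So 5.8528 × 9.07185e+8 ≈ 5.3096e+9 mg.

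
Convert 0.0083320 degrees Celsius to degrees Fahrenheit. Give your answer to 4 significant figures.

32.01 °F

°C = (°F − 32) × 5/9.
Applying the formula gives 32.01 °F.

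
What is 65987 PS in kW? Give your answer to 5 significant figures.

48533 kW

1 metric horsepower = 0.735499 kilowatts.
Thus 65987 × 0.735499 ≈ 48533 kW.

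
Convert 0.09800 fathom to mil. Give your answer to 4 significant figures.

1 fathom = 72000.0 mil.
Then 0.09800 × 72000.0 ≈ 7056 mil.

7056 mils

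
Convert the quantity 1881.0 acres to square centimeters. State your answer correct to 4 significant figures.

7.612e+10 square centimeters

1 acre = 4.04686e+7 cm².
Then 1881.0 × 4.04686e+7 ≈ 7.612e+10 cm².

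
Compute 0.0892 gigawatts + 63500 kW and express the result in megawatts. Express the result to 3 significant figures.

153 MW

0.0892 GW = 89.2000 MW and 63500 kW = 63.5000 MW.
89.2000 + 63.5000 ≈ 153 MW.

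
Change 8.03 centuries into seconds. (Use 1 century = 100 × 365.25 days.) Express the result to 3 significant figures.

2.53e+10 seconds

1 century = 3.15576e+9 seconds.
8.03 × 3.15576e+9 ≈ 2.53e+10 s.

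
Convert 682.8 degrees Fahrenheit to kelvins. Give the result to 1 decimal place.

634.7 kelvins

K = (°F + 459.67) × 5/9.
Applying the formula gives 634.7 K.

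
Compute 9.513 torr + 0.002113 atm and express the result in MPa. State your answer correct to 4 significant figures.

9.513 torr = 0.00126830 MPa and 0.002113 atm = 0.000214100 MPa.
0.00126830 + 0.000214100 ≈ 0.001482 MPa.

0.001482 MPa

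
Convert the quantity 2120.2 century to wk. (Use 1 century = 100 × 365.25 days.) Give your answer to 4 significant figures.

1 century = 5217.86 wk.
Thus 2120.2 × 5217.86 ≈ 1.106e+7 wk.

1.106e+7 wk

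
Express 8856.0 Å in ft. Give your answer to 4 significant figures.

1 Å = 3.28084e-10 feet.
So 8856.0 × 3.28084e-10 ≈ 2.906e-6 ft.

2.906e-6 ft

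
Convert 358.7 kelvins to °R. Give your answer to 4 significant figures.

645.7 degrees Rankine

°R = K × 9/5.
Applying the formula gives 645.7 °R.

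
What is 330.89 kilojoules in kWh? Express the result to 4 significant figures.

0.09191 kilowatt-hours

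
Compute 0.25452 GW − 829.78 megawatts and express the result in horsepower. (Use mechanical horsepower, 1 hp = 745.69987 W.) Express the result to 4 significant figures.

-771400 hp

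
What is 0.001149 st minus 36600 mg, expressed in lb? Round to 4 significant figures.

-0.06460 lb

0.001149 st = 0.0160860 lb and 36600 mg = 0.0806892 lb.
0.0160860 − 0.0806892 ≈ -0.06460 lb.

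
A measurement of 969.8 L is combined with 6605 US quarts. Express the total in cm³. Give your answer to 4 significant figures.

969.8 L = 969800 cm³ and 6605 US qt = 6.25066e+6 cm³.
969800 + 6.25066e+6 ≈ 7.220e+6 cm³.

7.220e+6 cm³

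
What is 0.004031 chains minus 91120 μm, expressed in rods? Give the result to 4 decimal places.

-0.0020 rod

0.004031 chain = 0.0161240 rod and 91120 μm = 0.0181182 rod.
0.0161240 − 0.0181182 ≈ -0.0020 rod.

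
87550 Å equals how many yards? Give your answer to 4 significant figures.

1 Å = 1.09361 × 10^-10 yd.
Then 87550 × 1.09361 × 10^-10 ≈ 9.575 × 10^-6 yd.

9.575 × 10^-6 yards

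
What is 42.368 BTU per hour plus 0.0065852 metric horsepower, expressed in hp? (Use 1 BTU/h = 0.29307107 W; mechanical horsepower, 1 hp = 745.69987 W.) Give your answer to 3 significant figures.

42.368 BTU/h = 0.0166513 hp and 0.0065852 PS = 0.00649511 hp.
0.0166513 + 0.00649511 ≈ 0.0231 hp.

0.0231 horsepower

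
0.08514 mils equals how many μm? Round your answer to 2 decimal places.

1 mil = 25.4000 micrometers.
So 0.08514 × 25.4000 ≈ 2.16 μm.

2.16 μm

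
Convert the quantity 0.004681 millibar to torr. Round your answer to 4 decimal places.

0.0035 torr

1 millibar = 0.750062 torr.
So 0.004681 × 0.750062 ≈ 0.0035 torr.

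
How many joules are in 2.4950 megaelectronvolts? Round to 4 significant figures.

1 MeV = 1.60218e-13 joules.
Then 2.4950 × 1.60218e-13 ≈ 3.997e-13 J.

3.997e-13 joules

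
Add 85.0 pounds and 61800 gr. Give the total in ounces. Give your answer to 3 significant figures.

1500 ounces

85.0 lb = 1360.00 oz and 61800 gr = 141.257 oz.
1360.00 + 141.257 ≈ 1500 oz.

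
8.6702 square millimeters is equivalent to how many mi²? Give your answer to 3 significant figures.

3.35e-12 square miles

1 mm² = 3.86102e-13 square miles.
Then 8.6702 × 3.86102e-13 ≈ 3.35e-12 mi².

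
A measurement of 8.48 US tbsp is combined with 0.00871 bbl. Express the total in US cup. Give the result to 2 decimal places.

6.38 US cup

8.48 US tbsp = 0.530000 US cup and 0.00871 bbl = 5.85312 US cup.
0.530000 + 5.85312 ≈ 6.38 US cup.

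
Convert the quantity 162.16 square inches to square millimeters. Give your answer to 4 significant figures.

104600 mm²

1 square inch = 645.160 mm².
162.16 × 645.160 ≈ 104600 mm².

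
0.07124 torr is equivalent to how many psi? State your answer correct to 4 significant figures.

0.001378 pounds per square inch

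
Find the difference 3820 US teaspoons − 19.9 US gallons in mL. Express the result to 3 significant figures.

3820 US tsp = 18828.5 mL and 19.9 US gal = 75329.7 mL.
18828.5 − 75329.7 ≈ -56500 mL.

-56500 mL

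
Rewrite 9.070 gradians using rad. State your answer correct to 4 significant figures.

0.1425 rad

1 gradian = 0.0157080 radians.
Thus 9.070 × 0.0157080 ≈ 0.1425 rad.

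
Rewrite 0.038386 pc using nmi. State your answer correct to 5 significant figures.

1 parsec = 1.66613 × 10^13 nautical miles.
So 0.038386 × 1.66613 × 10^13 ≈ 6.3956 × 10^11 nmi.

6.3956 × 10^11 nautical miles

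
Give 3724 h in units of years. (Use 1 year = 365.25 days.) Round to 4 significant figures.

1 h = 0.000114077 yr.
So 3724 × 0.000114077 ≈ 0.4248 yr.

0.4248 yr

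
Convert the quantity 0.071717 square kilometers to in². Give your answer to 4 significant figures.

1 square kilometer = 1.55000e+9 in².
So 0.071717 × 1.55000e+9 ≈ 1.112e+8 in².

1.112e+8 in²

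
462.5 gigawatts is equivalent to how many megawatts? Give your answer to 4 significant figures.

462500 megawatts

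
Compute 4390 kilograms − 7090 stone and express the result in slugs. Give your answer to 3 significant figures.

-2780 slugs

4390 kg = 300.811 slug and 7090 st = 3085.10 slug.
300.811 − 3085.10 ≈ -2780 slug.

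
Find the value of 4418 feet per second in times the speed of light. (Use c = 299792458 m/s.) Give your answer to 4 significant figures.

1 foot per second = 1.01670e-9 times the speed of light.
Thus 4418 × 1.01670e-9 ≈ 4.492e-6 c.

4.492e-6 times the speed of light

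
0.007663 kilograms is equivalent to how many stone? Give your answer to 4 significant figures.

1 kilogram = 0.157473 stone.
Thus 0.007663 × 0.157473 ≈ 0.001207 st.

0.001207 st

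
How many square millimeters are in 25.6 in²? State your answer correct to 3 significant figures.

1 square inch = 645.160 square millimeters.
So 25.6 × 645.160 ≈ 16500 mm².

16500 mm²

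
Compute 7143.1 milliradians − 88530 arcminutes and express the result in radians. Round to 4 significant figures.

7143.1 mrad = 7.14310 rad and 88530 arcmin = 25.7523 rad.
7.14310 − 25.7523 ≈ -18.61 rad.

-18.61 rad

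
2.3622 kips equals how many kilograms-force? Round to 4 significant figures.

1071 kilograms-force

1 kip = 453.592 kgf.
Then 2.3622 × 453.592 ≈ 1071 kgf.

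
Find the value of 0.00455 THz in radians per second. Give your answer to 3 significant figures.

1 THz = 6.28319e+12 radians per second.
0.00455 × 6.28319e+12 ≈ 2.86e+10 rad/s.

2.86e+10 rad/s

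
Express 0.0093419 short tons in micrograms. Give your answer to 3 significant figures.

8.47e+9 μg

1 short ton = 9.07185e+11 micrograms.
Then 0.0093419 × 9.07185e+11 ≈ 8.47e+9 μg.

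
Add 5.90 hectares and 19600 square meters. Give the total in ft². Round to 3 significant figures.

846000 square feet

5.90 ha = 635071 ft² and 19600 m² = 210973 ft².
635071 + 210973 ≈ 846000 ft².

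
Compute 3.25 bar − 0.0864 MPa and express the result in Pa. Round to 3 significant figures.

3.25 bar = 325000 Pa and 0.0864 MPa = 86400.0 Pa.
325000 − 86400.0 ≈ 239000 Pa.

239000 pascals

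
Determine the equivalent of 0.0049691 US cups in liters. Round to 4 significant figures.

1 US cup = 0.236588 L.
Then 0.0049691 × 0.236588 ≈ 0.001176 L.

0.001176 L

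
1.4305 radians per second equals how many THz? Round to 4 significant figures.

2.277 × 10^-13 terahertz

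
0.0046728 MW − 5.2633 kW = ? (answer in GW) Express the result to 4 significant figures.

-5.905 × 10^-7 GW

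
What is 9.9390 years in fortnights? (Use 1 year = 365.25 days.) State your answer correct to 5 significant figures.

259.30 fortnights

1 yr = 26.0893 fortnight.
9.9390 × 26.0893 ≈ 259.30 fortnight.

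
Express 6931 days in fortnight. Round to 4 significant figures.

495.1 fortnights

1 d = 0.0714286 fortnights.
6931 × 0.0714286 ≈ 495.1 fortnight.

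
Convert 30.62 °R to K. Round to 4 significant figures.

°R = K × 9/5.
Applying the formula gives 17.01 K.

17.01 K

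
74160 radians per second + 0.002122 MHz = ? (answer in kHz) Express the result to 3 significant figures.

13.9 kHz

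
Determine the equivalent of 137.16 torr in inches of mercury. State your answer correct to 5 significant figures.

1 torr = 0.0393701 inHg.
So 137.16 × 0.0393701 ≈ 5.4000 inHg.

5.4000 inHg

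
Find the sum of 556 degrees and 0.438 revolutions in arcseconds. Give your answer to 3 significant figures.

2.57 × 10^6 arcsec

556 ° = 2.00160 × 10^6 arcsec and 0.438 rev = 567648 arcsec.
2.00160 × 10^6 + 567648 ≈ 2.57 × 10^6 arcsec.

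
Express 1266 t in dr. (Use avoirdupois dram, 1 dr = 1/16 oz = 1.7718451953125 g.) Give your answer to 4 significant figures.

1 metric ton = 564383 dr.
Thus 1266 × 564383 ≈ 7.145e+8 dr.

7.145e+8 drams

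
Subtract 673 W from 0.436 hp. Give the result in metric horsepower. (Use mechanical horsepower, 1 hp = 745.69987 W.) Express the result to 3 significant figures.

-0.473 PS

0.436 hp = 0.442047 PS and 673 W = 0.915025 PS.
0.442047 − 0.915025 ≈ -0.473 PS.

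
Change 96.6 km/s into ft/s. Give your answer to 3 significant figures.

1 kilometer per second = 3280.84 ft/s.
Then 96.6 × 3280.84 ≈ 317000 ft/s.

317000 feet per second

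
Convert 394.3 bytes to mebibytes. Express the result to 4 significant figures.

1 B = 9.53674 × 10^-7 mebibytes.
394.3 × 9.53674 × 10^-7 ≈ 0.0003760 MiB.

0.0003760 mebibytes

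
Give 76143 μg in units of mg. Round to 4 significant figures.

1 μg = 0.00100000 milligrams.
Then 76143 × 0.00100000 ≈ 76.14 mg.

76.14 mg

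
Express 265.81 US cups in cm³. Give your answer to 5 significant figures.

62888 cubic centimeters

1 US cup = 236.5882 cubic centimeters.
Thus 265.81 × 236.5882 ≈ 62888 cm³.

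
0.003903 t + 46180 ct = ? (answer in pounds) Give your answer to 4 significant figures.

0.003903 t = 8.60464 lb and 46180 ct = 20.3619 lb.
8.60464 + 20.3619 ≈ 28.97 lb.

28.97 pounds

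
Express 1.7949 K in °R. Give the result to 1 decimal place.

3.2 °R

°R = K × 9/5.
Applying the formula gives 3.2 °R.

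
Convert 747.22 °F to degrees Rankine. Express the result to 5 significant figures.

1206.9 °R

°R = °F + 459.67.
Applying the formula gives 1206.9 °R.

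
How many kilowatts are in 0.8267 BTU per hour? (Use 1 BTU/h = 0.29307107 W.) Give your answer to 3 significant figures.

0.000242 kW

1 BTU per hour = 0.000293071 kW.
So 0.8267 × 0.000293071 ≈ 0.000242 kW.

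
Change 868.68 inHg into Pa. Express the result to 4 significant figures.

2.942 × 10^6 Pa

1 inHg = 3386.39 pascals.
Then 868.68 × 3386.39 ≈ 2.942 × 10^6 Pa.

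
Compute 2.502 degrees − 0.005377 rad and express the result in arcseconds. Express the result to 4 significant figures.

2.502 ° = 9007.20 arcsec and 0.005377 rad = 1109.09 arcsec.
9007.20 − 1109.09 ≈ 7898 arcsec.

7898 arcsec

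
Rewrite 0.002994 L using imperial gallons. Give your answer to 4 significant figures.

0.0006586 imp gal

1 liter = 0.219969 imperial gallons.
Then 0.002994 × 0.219969 ≈ 0.0006586 imp gal.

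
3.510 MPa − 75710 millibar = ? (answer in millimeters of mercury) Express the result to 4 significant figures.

-30460 mmHg

3.510 MPa = 26327.2 mmHg and 75710 mbar = 56787.2 mmHg.
26327.2 − 56787.2 ≈ -30460 mmHg.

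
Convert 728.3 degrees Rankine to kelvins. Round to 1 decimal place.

°R = K × 9/5.
Applying the formula gives 404.6 K.

404.6 kelvins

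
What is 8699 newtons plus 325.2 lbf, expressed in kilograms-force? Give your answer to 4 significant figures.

1035 kgf

8699 N = 887.051 kgf and 325.2 lbf = 147.508 kgf.
887.051 + 147.508 ≈ 1035 kgf.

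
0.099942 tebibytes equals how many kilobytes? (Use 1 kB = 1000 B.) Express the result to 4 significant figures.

1 tebibyte = 1.09951 × 10^9 kB.
0.099942 × 1.09951 × 10^9 ≈ 1.099 × 10^8 kB.

1.099 × 10^8 kB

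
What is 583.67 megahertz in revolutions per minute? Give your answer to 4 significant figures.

3.502 × 10^10 revolutions per minute

1 MHz = 6.00000 × 10^7 rpm.
So 583.67 × 6.00000 × 10^7 ≈ 3.502 × 10^10 rpm.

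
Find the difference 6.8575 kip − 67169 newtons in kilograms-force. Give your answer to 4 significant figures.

6.8575 kip = 3110.51 kgf and 67169 N = 6849.33 kgf.
3110.51 − 6849.33 ≈ -3739 kgf.

-3739 kgf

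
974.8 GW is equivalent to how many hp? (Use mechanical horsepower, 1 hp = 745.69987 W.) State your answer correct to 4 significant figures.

1 GW = 1.34102e+6 horsepower.
Thus 974.8 × 1.34102e+6 ≈ 1.307e+9 hp.

1.307e+9 hp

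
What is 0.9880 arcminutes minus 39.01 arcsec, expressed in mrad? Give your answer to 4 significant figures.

0.09827 mrad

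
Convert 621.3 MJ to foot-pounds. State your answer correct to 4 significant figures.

1 MJ = 737562 foot-pounds.
So 621.3 × 737562 ≈ 4.582e+8 ft·lbf.

4.582e+8 ft·lbf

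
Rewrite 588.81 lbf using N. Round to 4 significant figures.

2619 N

1 lbf = 4.44822 newtons.
588.81 × 4.44822 ≈ 2619 N.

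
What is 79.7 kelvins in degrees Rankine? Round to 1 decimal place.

°R = K × 9/5.
Applying the formula gives 143.5 °R.

143.5 °R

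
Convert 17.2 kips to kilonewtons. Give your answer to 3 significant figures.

76.5 kN

1 kip = 4.44822 kN.
So 17.2 × 4.44822 ≈ 76.5 kN.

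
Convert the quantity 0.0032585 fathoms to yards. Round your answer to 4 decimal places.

0.0065 yd

1 fathom = 2.00000 yards.
Thus 0.0032585 × 2.00000 ≈ 0.0065 yd.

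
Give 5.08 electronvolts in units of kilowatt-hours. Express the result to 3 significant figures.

1 electronvolt = 4.45049 × 10^-26 kWh.
So 5.08 × 4.45049 × 10^-26 ≈ 2.26 × 10^-25 kWh.

2.26 × 10^-25 kWh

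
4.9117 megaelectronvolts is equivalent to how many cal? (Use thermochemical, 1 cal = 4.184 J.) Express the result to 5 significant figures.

1 MeV = 3.82929e-14 cal.
Then 4.9117 × 3.82929e-14 ≈ 1.8808e-13 cal.

1.8808e-13 calories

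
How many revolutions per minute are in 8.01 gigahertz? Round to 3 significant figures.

4.81 × 10^11 rpm

1 gigahertz = 6.00000 × 10^10 rpm.
So 8.01 × 6.00000 × 10^10 ≈ 4.81 × 10^11 rpm.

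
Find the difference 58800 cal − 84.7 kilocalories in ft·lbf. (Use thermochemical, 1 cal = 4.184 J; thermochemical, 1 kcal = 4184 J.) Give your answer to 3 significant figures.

-79900 foot-pounds

58800 cal = 181454 ft·lbf and 84.7 kcal = 261381 ft·lbf.
181454 − 261381 ≈ -79900 ft·lbf.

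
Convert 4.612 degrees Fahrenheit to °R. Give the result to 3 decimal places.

464.282 degrees Rankine

°R = °F + 459.67.
Applying the formula gives 464.282 °R.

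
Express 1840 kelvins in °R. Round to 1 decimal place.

°R = K × 9/5.
Applying the formula gives 3312.0 °R.

3312.0 degrees Rankine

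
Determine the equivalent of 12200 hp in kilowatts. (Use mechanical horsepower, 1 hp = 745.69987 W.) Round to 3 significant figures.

9100 kW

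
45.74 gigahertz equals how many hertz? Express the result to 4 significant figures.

4.574 × 10^10 Hz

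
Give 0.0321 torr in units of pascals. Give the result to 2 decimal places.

1 torr = 133.322 Pa.
So 0.0321 × 133.322 ≈ 4.28 Pa.

4.28 Pa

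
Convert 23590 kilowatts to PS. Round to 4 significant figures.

1 kW = 1.35962 metric horsepower.
23590 × 1.35962 ≈ 32070 PS.

32070 PS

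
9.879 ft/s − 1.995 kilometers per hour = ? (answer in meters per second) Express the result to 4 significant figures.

2.457 m/s

9.879 ft/s = 3.01112 m/s and 1.995 km/h = 0.554167 m/s.
3.01112 − 0.554167 ≈ 2.457 m/s.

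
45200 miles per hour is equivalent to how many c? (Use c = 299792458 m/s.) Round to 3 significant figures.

6.74 × 10^-5 c

1 mile per hour = 1.49116 × 10^-9 c.
So 45200 × 1.49116 × 10^-9 ≈ 6.74 × 10^-5 c.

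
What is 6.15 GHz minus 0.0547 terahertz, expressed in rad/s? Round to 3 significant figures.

-3.05 × 10^11 radians per second

6.15 GHz = 3.86416 × 10^10 rad/s and 0.0547 THz = 3.43690 × 10^11 rad/s.
3.86416 × 10^10 − 3.43690 × 10^11 ≈ -3.05 × 10^11 rad/s.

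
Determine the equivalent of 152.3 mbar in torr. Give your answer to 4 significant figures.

1 mbar = 0.750062 torr.
Thus 152.3 × 0.750062 ≈ 114.2 torr.

114.2 torr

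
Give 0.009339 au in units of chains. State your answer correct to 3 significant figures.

6.94 × 10^7 chain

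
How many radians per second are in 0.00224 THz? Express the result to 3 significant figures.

1 terahertz = 6.28319 × 10^12 rad/s.
Then 0.00224 × 6.28319 × 10^12 ≈ 1.41 × 10^10 rad/s.

1.41 × 10^10 radians per second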